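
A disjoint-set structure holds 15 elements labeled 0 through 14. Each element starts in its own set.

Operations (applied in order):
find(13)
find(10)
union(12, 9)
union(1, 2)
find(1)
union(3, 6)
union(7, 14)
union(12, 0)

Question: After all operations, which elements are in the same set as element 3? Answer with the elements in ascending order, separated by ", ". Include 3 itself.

Answer: 3, 6

Derivation:
Step 1: find(13) -> no change; set of 13 is {13}
Step 2: find(10) -> no change; set of 10 is {10}
Step 3: union(12, 9) -> merged; set of 12 now {9, 12}
Step 4: union(1, 2) -> merged; set of 1 now {1, 2}
Step 5: find(1) -> no change; set of 1 is {1, 2}
Step 6: union(3, 6) -> merged; set of 3 now {3, 6}
Step 7: union(7, 14) -> merged; set of 7 now {7, 14}
Step 8: union(12, 0) -> merged; set of 12 now {0, 9, 12}
Component of 3: {3, 6}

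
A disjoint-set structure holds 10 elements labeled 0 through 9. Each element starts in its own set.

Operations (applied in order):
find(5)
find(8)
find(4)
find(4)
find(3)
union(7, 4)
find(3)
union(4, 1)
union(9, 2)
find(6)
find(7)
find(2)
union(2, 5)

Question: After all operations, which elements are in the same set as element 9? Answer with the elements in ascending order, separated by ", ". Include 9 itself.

Step 1: find(5) -> no change; set of 5 is {5}
Step 2: find(8) -> no change; set of 8 is {8}
Step 3: find(4) -> no change; set of 4 is {4}
Step 4: find(4) -> no change; set of 4 is {4}
Step 5: find(3) -> no change; set of 3 is {3}
Step 6: union(7, 4) -> merged; set of 7 now {4, 7}
Step 7: find(3) -> no change; set of 3 is {3}
Step 8: union(4, 1) -> merged; set of 4 now {1, 4, 7}
Step 9: union(9, 2) -> merged; set of 9 now {2, 9}
Step 10: find(6) -> no change; set of 6 is {6}
Step 11: find(7) -> no change; set of 7 is {1, 4, 7}
Step 12: find(2) -> no change; set of 2 is {2, 9}
Step 13: union(2, 5) -> merged; set of 2 now {2, 5, 9}
Component of 9: {2, 5, 9}

Answer: 2, 5, 9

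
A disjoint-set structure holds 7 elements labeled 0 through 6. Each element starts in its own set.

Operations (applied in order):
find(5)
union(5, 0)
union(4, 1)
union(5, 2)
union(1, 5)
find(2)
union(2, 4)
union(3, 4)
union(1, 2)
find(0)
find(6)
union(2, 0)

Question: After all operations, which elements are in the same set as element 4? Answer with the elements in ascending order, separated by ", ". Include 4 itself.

Step 1: find(5) -> no change; set of 5 is {5}
Step 2: union(5, 0) -> merged; set of 5 now {0, 5}
Step 3: union(4, 1) -> merged; set of 4 now {1, 4}
Step 4: union(5, 2) -> merged; set of 5 now {0, 2, 5}
Step 5: union(1, 5) -> merged; set of 1 now {0, 1, 2, 4, 5}
Step 6: find(2) -> no change; set of 2 is {0, 1, 2, 4, 5}
Step 7: union(2, 4) -> already same set; set of 2 now {0, 1, 2, 4, 5}
Step 8: union(3, 4) -> merged; set of 3 now {0, 1, 2, 3, 4, 5}
Step 9: union(1, 2) -> already same set; set of 1 now {0, 1, 2, 3, 4, 5}
Step 10: find(0) -> no change; set of 0 is {0, 1, 2, 3, 4, 5}
Step 11: find(6) -> no change; set of 6 is {6}
Step 12: union(2, 0) -> already same set; set of 2 now {0, 1, 2, 3, 4, 5}
Component of 4: {0, 1, 2, 3, 4, 5}

Answer: 0, 1, 2, 3, 4, 5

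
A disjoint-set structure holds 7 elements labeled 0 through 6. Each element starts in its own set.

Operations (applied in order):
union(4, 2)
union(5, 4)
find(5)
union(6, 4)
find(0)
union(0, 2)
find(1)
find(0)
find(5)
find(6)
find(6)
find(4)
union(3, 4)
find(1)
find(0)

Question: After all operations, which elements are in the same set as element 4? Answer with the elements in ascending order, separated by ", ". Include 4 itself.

Answer: 0, 2, 3, 4, 5, 6

Derivation:
Step 1: union(4, 2) -> merged; set of 4 now {2, 4}
Step 2: union(5, 4) -> merged; set of 5 now {2, 4, 5}
Step 3: find(5) -> no change; set of 5 is {2, 4, 5}
Step 4: union(6, 4) -> merged; set of 6 now {2, 4, 5, 6}
Step 5: find(0) -> no change; set of 0 is {0}
Step 6: union(0, 2) -> merged; set of 0 now {0, 2, 4, 5, 6}
Step 7: find(1) -> no change; set of 1 is {1}
Step 8: find(0) -> no change; set of 0 is {0, 2, 4, 5, 6}
Step 9: find(5) -> no change; set of 5 is {0, 2, 4, 5, 6}
Step 10: find(6) -> no change; set of 6 is {0, 2, 4, 5, 6}
Step 11: find(6) -> no change; set of 6 is {0, 2, 4, 5, 6}
Step 12: find(4) -> no change; set of 4 is {0, 2, 4, 5, 6}
Step 13: union(3, 4) -> merged; set of 3 now {0, 2, 3, 4, 5, 6}
Step 14: find(1) -> no change; set of 1 is {1}
Step 15: find(0) -> no change; set of 0 is {0, 2, 3, 4, 5, 6}
Component of 4: {0, 2, 3, 4, 5, 6}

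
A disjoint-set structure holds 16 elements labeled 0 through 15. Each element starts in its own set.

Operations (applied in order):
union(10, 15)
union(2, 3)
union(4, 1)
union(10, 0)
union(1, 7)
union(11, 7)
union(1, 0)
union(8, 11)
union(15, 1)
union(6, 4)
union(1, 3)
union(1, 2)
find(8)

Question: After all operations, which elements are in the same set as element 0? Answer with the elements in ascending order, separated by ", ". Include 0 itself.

Answer: 0, 1, 2, 3, 4, 6, 7, 8, 10, 11, 15

Derivation:
Step 1: union(10, 15) -> merged; set of 10 now {10, 15}
Step 2: union(2, 3) -> merged; set of 2 now {2, 3}
Step 3: union(4, 1) -> merged; set of 4 now {1, 4}
Step 4: union(10, 0) -> merged; set of 10 now {0, 10, 15}
Step 5: union(1, 7) -> merged; set of 1 now {1, 4, 7}
Step 6: union(11, 7) -> merged; set of 11 now {1, 4, 7, 11}
Step 7: union(1, 0) -> merged; set of 1 now {0, 1, 4, 7, 10, 11, 15}
Step 8: union(8, 11) -> merged; set of 8 now {0, 1, 4, 7, 8, 10, 11, 15}
Step 9: union(15, 1) -> already same set; set of 15 now {0, 1, 4, 7, 8, 10, 11, 15}
Step 10: union(6, 4) -> merged; set of 6 now {0, 1, 4, 6, 7, 8, 10, 11, 15}
Step 11: union(1, 3) -> merged; set of 1 now {0, 1, 2, 3, 4, 6, 7, 8, 10, 11, 15}
Step 12: union(1, 2) -> already same set; set of 1 now {0, 1, 2, 3, 4, 6, 7, 8, 10, 11, 15}
Step 13: find(8) -> no change; set of 8 is {0, 1, 2, 3, 4, 6, 7, 8, 10, 11, 15}
Component of 0: {0, 1, 2, 3, 4, 6, 7, 8, 10, 11, 15}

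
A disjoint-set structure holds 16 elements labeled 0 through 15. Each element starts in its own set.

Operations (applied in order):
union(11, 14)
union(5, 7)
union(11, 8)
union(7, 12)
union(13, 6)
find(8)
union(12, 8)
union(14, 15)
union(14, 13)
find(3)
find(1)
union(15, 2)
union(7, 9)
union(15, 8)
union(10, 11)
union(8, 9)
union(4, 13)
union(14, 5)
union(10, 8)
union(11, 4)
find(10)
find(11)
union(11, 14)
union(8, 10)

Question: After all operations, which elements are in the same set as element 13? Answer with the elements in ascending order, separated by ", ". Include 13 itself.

Step 1: union(11, 14) -> merged; set of 11 now {11, 14}
Step 2: union(5, 7) -> merged; set of 5 now {5, 7}
Step 3: union(11, 8) -> merged; set of 11 now {8, 11, 14}
Step 4: union(7, 12) -> merged; set of 7 now {5, 7, 12}
Step 5: union(13, 6) -> merged; set of 13 now {6, 13}
Step 6: find(8) -> no change; set of 8 is {8, 11, 14}
Step 7: union(12, 8) -> merged; set of 12 now {5, 7, 8, 11, 12, 14}
Step 8: union(14, 15) -> merged; set of 14 now {5, 7, 8, 11, 12, 14, 15}
Step 9: union(14, 13) -> merged; set of 14 now {5, 6, 7, 8, 11, 12, 13, 14, 15}
Step 10: find(3) -> no change; set of 3 is {3}
Step 11: find(1) -> no change; set of 1 is {1}
Step 12: union(15, 2) -> merged; set of 15 now {2, 5, 6, 7, 8, 11, 12, 13, 14, 15}
Step 13: union(7, 9) -> merged; set of 7 now {2, 5, 6, 7, 8, 9, 11, 12, 13, 14, 15}
Step 14: union(15, 8) -> already same set; set of 15 now {2, 5, 6, 7, 8, 9, 11, 12, 13, 14, 15}
Step 15: union(10, 11) -> merged; set of 10 now {2, 5, 6, 7, 8, 9, 10, 11, 12, 13, 14, 15}
Step 16: union(8, 9) -> already same set; set of 8 now {2, 5, 6, 7, 8, 9, 10, 11, 12, 13, 14, 15}
Step 17: union(4, 13) -> merged; set of 4 now {2, 4, 5, 6, 7, 8, 9, 10, 11, 12, 13, 14, 15}
Step 18: union(14, 5) -> already same set; set of 14 now {2, 4, 5, 6, 7, 8, 9, 10, 11, 12, 13, 14, 15}
Step 19: union(10, 8) -> already same set; set of 10 now {2, 4, 5, 6, 7, 8, 9, 10, 11, 12, 13, 14, 15}
Step 20: union(11, 4) -> already same set; set of 11 now {2, 4, 5, 6, 7, 8, 9, 10, 11, 12, 13, 14, 15}
Step 21: find(10) -> no change; set of 10 is {2, 4, 5, 6, 7, 8, 9, 10, 11, 12, 13, 14, 15}
Step 22: find(11) -> no change; set of 11 is {2, 4, 5, 6, 7, 8, 9, 10, 11, 12, 13, 14, 15}
Step 23: union(11, 14) -> already same set; set of 11 now {2, 4, 5, 6, 7, 8, 9, 10, 11, 12, 13, 14, 15}
Step 24: union(8, 10) -> already same set; set of 8 now {2, 4, 5, 6, 7, 8, 9, 10, 11, 12, 13, 14, 15}
Component of 13: {2, 4, 5, 6, 7, 8, 9, 10, 11, 12, 13, 14, 15}

Answer: 2, 4, 5, 6, 7, 8, 9, 10, 11, 12, 13, 14, 15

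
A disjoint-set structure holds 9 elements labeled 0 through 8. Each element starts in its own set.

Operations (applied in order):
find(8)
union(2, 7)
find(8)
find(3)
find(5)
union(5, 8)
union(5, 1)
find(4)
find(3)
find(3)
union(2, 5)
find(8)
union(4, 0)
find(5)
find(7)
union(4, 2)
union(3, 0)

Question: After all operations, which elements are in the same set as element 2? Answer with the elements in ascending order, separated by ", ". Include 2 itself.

Step 1: find(8) -> no change; set of 8 is {8}
Step 2: union(2, 7) -> merged; set of 2 now {2, 7}
Step 3: find(8) -> no change; set of 8 is {8}
Step 4: find(3) -> no change; set of 3 is {3}
Step 5: find(5) -> no change; set of 5 is {5}
Step 6: union(5, 8) -> merged; set of 5 now {5, 8}
Step 7: union(5, 1) -> merged; set of 5 now {1, 5, 8}
Step 8: find(4) -> no change; set of 4 is {4}
Step 9: find(3) -> no change; set of 3 is {3}
Step 10: find(3) -> no change; set of 3 is {3}
Step 11: union(2, 5) -> merged; set of 2 now {1, 2, 5, 7, 8}
Step 12: find(8) -> no change; set of 8 is {1, 2, 5, 7, 8}
Step 13: union(4, 0) -> merged; set of 4 now {0, 4}
Step 14: find(5) -> no change; set of 5 is {1, 2, 5, 7, 8}
Step 15: find(7) -> no change; set of 7 is {1, 2, 5, 7, 8}
Step 16: union(4, 2) -> merged; set of 4 now {0, 1, 2, 4, 5, 7, 8}
Step 17: union(3, 0) -> merged; set of 3 now {0, 1, 2, 3, 4, 5, 7, 8}
Component of 2: {0, 1, 2, 3, 4, 5, 7, 8}

Answer: 0, 1, 2, 3, 4, 5, 7, 8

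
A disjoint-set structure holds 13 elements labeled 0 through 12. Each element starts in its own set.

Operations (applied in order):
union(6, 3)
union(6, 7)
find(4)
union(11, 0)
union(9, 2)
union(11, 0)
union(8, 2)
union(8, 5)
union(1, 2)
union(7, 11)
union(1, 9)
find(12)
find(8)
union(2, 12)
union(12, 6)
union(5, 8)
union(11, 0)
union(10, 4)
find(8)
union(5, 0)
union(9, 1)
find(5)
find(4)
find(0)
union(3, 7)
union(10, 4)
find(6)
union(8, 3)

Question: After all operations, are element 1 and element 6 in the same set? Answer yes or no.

Answer: yes

Derivation:
Step 1: union(6, 3) -> merged; set of 6 now {3, 6}
Step 2: union(6, 7) -> merged; set of 6 now {3, 6, 7}
Step 3: find(4) -> no change; set of 4 is {4}
Step 4: union(11, 0) -> merged; set of 11 now {0, 11}
Step 5: union(9, 2) -> merged; set of 9 now {2, 9}
Step 6: union(11, 0) -> already same set; set of 11 now {0, 11}
Step 7: union(8, 2) -> merged; set of 8 now {2, 8, 9}
Step 8: union(8, 5) -> merged; set of 8 now {2, 5, 8, 9}
Step 9: union(1, 2) -> merged; set of 1 now {1, 2, 5, 8, 9}
Step 10: union(7, 11) -> merged; set of 7 now {0, 3, 6, 7, 11}
Step 11: union(1, 9) -> already same set; set of 1 now {1, 2, 5, 8, 9}
Step 12: find(12) -> no change; set of 12 is {12}
Step 13: find(8) -> no change; set of 8 is {1, 2, 5, 8, 9}
Step 14: union(2, 12) -> merged; set of 2 now {1, 2, 5, 8, 9, 12}
Step 15: union(12, 6) -> merged; set of 12 now {0, 1, 2, 3, 5, 6, 7, 8, 9, 11, 12}
Step 16: union(5, 8) -> already same set; set of 5 now {0, 1, 2, 3, 5, 6, 7, 8, 9, 11, 12}
Step 17: union(11, 0) -> already same set; set of 11 now {0, 1, 2, 3, 5, 6, 7, 8, 9, 11, 12}
Step 18: union(10, 4) -> merged; set of 10 now {4, 10}
Step 19: find(8) -> no change; set of 8 is {0, 1, 2, 3, 5, 6, 7, 8, 9, 11, 12}
Step 20: union(5, 0) -> already same set; set of 5 now {0, 1, 2, 3, 5, 6, 7, 8, 9, 11, 12}
Step 21: union(9, 1) -> already same set; set of 9 now {0, 1, 2, 3, 5, 6, 7, 8, 9, 11, 12}
Step 22: find(5) -> no change; set of 5 is {0, 1, 2, 3, 5, 6, 7, 8, 9, 11, 12}
Step 23: find(4) -> no change; set of 4 is {4, 10}
Step 24: find(0) -> no change; set of 0 is {0, 1, 2, 3, 5, 6, 7, 8, 9, 11, 12}
Step 25: union(3, 7) -> already same set; set of 3 now {0, 1, 2, 3, 5, 6, 7, 8, 9, 11, 12}
Step 26: union(10, 4) -> already same set; set of 10 now {4, 10}
Step 27: find(6) -> no change; set of 6 is {0, 1, 2, 3, 5, 6, 7, 8, 9, 11, 12}
Step 28: union(8, 3) -> already same set; set of 8 now {0, 1, 2, 3, 5, 6, 7, 8, 9, 11, 12}
Set of 1: {0, 1, 2, 3, 5, 6, 7, 8, 9, 11, 12}; 6 is a member.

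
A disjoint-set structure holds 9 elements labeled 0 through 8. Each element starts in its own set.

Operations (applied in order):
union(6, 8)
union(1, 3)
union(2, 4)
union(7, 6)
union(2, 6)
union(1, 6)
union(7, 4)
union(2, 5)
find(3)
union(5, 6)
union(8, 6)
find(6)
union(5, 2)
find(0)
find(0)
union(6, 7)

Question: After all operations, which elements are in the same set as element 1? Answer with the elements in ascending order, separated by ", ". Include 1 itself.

Step 1: union(6, 8) -> merged; set of 6 now {6, 8}
Step 2: union(1, 3) -> merged; set of 1 now {1, 3}
Step 3: union(2, 4) -> merged; set of 2 now {2, 4}
Step 4: union(7, 6) -> merged; set of 7 now {6, 7, 8}
Step 5: union(2, 6) -> merged; set of 2 now {2, 4, 6, 7, 8}
Step 6: union(1, 6) -> merged; set of 1 now {1, 2, 3, 4, 6, 7, 8}
Step 7: union(7, 4) -> already same set; set of 7 now {1, 2, 3, 4, 6, 7, 8}
Step 8: union(2, 5) -> merged; set of 2 now {1, 2, 3, 4, 5, 6, 7, 8}
Step 9: find(3) -> no change; set of 3 is {1, 2, 3, 4, 5, 6, 7, 8}
Step 10: union(5, 6) -> already same set; set of 5 now {1, 2, 3, 4, 5, 6, 7, 8}
Step 11: union(8, 6) -> already same set; set of 8 now {1, 2, 3, 4, 5, 6, 7, 8}
Step 12: find(6) -> no change; set of 6 is {1, 2, 3, 4, 5, 6, 7, 8}
Step 13: union(5, 2) -> already same set; set of 5 now {1, 2, 3, 4, 5, 6, 7, 8}
Step 14: find(0) -> no change; set of 0 is {0}
Step 15: find(0) -> no change; set of 0 is {0}
Step 16: union(6, 7) -> already same set; set of 6 now {1, 2, 3, 4, 5, 6, 7, 8}
Component of 1: {1, 2, 3, 4, 5, 6, 7, 8}

Answer: 1, 2, 3, 4, 5, 6, 7, 8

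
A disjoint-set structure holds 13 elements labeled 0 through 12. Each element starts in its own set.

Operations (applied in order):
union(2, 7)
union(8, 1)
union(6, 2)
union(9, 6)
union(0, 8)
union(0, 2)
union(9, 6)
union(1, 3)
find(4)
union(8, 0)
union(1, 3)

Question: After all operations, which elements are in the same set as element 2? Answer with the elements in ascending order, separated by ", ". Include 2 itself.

Answer: 0, 1, 2, 3, 6, 7, 8, 9

Derivation:
Step 1: union(2, 7) -> merged; set of 2 now {2, 7}
Step 2: union(8, 1) -> merged; set of 8 now {1, 8}
Step 3: union(6, 2) -> merged; set of 6 now {2, 6, 7}
Step 4: union(9, 6) -> merged; set of 9 now {2, 6, 7, 9}
Step 5: union(0, 8) -> merged; set of 0 now {0, 1, 8}
Step 6: union(0, 2) -> merged; set of 0 now {0, 1, 2, 6, 7, 8, 9}
Step 7: union(9, 6) -> already same set; set of 9 now {0, 1, 2, 6, 7, 8, 9}
Step 8: union(1, 3) -> merged; set of 1 now {0, 1, 2, 3, 6, 7, 8, 9}
Step 9: find(4) -> no change; set of 4 is {4}
Step 10: union(8, 0) -> already same set; set of 8 now {0, 1, 2, 3, 6, 7, 8, 9}
Step 11: union(1, 3) -> already same set; set of 1 now {0, 1, 2, 3, 6, 7, 8, 9}
Component of 2: {0, 1, 2, 3, 6, 7, 8, 9}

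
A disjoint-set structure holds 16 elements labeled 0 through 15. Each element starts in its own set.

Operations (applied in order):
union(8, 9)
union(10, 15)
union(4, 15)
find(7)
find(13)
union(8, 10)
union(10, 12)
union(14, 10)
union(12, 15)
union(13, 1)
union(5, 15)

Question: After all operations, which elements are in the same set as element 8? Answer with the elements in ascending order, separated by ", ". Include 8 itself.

Step 1: union(8, 9) -> merged; set of 8 now {8, 9}
Step 2: union(10, 15) -> merged; set of 10 now {10, 15}
Step 3: union(4, 15) -> merged; set of 4 now {4, 10, 15}
Step 4: find(7) -> no change; set of 7 is {7}
Step 5: find(13) -> no change; set of 13 is {13}
Step 6: union(8, 10) -> merged; set of 8 now {4, 8, 9, 10, 15}
Step 7: union(10, 12) -> merged; set of 10 now {4, 8, 9, 10, 12, 15}
Step 8: union(14, 10) -> merged; set of 14 now {4, 8, 9, 10, 12, 14, 15}
Step 9: union(12, 15) -> already same set; set of 12 now {4, 8, 9, 10, 12, 14, 15}
Step 10: union(13, 1) -> merged; set of 13 now {1, 13}
Step 11: union(5, 15) -> merged; set of 5 now {4, 5, 8, 9, 10, 12, 14, 15}
Component of 8: {4, 5, 8, 9, 10, 12, 14, 15}

Answer: 4, 5, 8, 9, 10, 12, 14, 15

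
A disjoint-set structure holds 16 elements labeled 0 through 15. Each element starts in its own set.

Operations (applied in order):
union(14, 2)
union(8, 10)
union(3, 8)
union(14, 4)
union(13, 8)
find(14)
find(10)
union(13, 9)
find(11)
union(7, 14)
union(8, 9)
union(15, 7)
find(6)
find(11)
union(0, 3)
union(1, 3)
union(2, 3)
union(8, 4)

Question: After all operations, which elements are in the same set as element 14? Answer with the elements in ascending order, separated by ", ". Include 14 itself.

Step 1: union(14, 2) -> merged; set of 14 now {2, 14}
Step 2: union(8, 10) -> merged; set of 8 now {8, 10}
Step 3: union(3, 8) -> merged; set of 3 now {3, 8, 10}
Step 4: union(14, 4) -> merged; set of 14 now {2, 4, 14}
Step 5: union(13, 8) -> merged; set of 13 now {3, 8, 10, 13}
Step 6: find(14) -> no change; set of 14 is {2, 4, 14}
Step 7: find(10) -> no change; set of 10 is {3, 8, 10, 13}
Step 8: union(13, 9) -> merged; set of 13 now {3, 8, 9, 10, 13}
Step 9: find(11) -> no change; set of 11 is {11}
Step 10: union(7, 14) -> merged; set of 7 now {2, 4, 7, 14}
Step 11: union(8, 9) -> already same set; set of 8 now {3, 8, 9, 10, 13}
Step 12: union(15, 7) -> merged; set of 15 now {2, 4, 7, 14, 15}
Step 13: find(6) -> no change; set of 6 is {6}
Step 14: find(11) -> no change; set of 11 is {11}
Step 15: union(0, 3) -> merged; set of 0 now {0, 3, 8, 9, 10, 13}
Step 16: union(1, 3) -> merged; set of 1 now {0, 1, 3, 8, 9, 10, 13}
Step 17: union(2, 3) -> merged; set of 2 now {0, 1, 2, 3, 4, 7, 8, 9, 10, 13, 14, 15}
Step 18: union(8, 4) -> already same set; set of 8 now {0, 1, 2, 3, 4, 7, 8, 9, 10, 13, 14, 15}
Component of 14: {0, 1, 2, 3, 4, 7, 8, 9, 10, 13, 14, 15}

Answer: 0, 1, 2, 3, 4, 7, 8, 9, 10, 13, 14, 15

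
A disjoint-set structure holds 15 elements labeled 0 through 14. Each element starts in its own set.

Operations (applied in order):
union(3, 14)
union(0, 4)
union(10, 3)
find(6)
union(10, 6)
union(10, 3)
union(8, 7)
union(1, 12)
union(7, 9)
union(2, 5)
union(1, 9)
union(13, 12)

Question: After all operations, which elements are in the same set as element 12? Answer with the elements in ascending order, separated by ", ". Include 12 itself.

Step 1: union(3, 14) -> merged; set of 3 now {3, 14}
Step 2: union(0, 4) -> merged; set of 0 now {0, 4}
Step 3: union(10, 3) -> merged; set of 10 now {3, 10, 14}
Step 4: find(6) -> no change; set of 6 is {6}
Step 5: union(10, 6) -> merged; set of 10 now {3, 6, 10, 14}
Step 6: union(10, 3) -> already same set; set of 10 now {3, 6, 10, 14}
Step 7: union(8, 7) -> merged; set of 8 now {7, 8}
Step 8: union(1, 12) -> merged; set of 1 now {1, 12}
Step 9: union(7, 9) -> merged; set of 7 now {7, 8, 9}
Step 10: union(2, 5) -> merged; set of 2 now {2, 5}
Step 11: union(1, 9) -> merged; set of 1 now {1, 7, 8, 9, 12}
Step 12: union(13, 12) -> merged; set of 13 now {1, 7, 8, 9, 12, 13}
Component of 12: {1, 7, 8, 9, 12, 13}

Answer: 1, 7, 8, 9, 12, 13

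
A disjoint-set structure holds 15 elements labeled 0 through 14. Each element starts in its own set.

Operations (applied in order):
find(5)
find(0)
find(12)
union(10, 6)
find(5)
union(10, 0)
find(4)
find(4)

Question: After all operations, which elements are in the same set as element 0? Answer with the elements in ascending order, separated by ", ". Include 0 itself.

Step 1: find(5) -> no change; set of 5 is {5}
Step 2: find(0) -> no change; set of 0 is {0}
Step 3: find(12) -> no change; set of 12 is {12}
Step 4: union(10, 6) -> merged; set of 10 now {6, 10}
Step 5: find(5) -> no change; set of 5 is {5}
Step 6: union(10, 0) -> merged; set of 10 now {0, 6, 10}
Step 7: find(4) -> no change; set of 4 is {4}
Step 8: find(4) -> no change; set of 4 is {4}
Component of 0: {0, 6, 10}

Answer: 0, 6, 10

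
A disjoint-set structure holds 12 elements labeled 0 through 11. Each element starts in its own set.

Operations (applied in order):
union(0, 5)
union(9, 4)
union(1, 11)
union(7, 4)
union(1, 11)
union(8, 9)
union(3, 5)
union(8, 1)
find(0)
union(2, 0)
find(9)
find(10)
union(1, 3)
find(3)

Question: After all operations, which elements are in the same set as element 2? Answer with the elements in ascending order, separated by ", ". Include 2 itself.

Step 1: union(0, 5) -> merged; set of 0 now {0, 5}
Step 2: union(9, 4) -> merged; set of 9 now {4, 9}
Step 3: union(1, 11) -> merged; set of 1 now {1, 11}
Step 4: union(7, 4) -> merged; set of 7 now {4, 7, 9}
Step 5: union(1, 11) -> already same set; set of 1 now {1, 11}
Step 6: union(8, 9) -> merged; set of 8 now {4, 7, 8, 9}
Step 7: union(3, 5) -> merged; set of 3 now {0, 3, 5}
Step 8: union(8, 1) -> merged; set of 8 now {1, 4, 7, 8, 9, 11}
Step 9: find(0) -> no change; set of 0 is {0, 3, 5}
Step 10: union(2, 0) -> merged; set of 2 now {0, 2, 3, 5}
Step 11: find(9) -> no change; set of 9 is {1, 4, 7, 8, 9, 11}
Step 12: find(10) -> no change; set of 10 is {10}
Step 13: union(1, 3) -> merged; set of 1 now {0, 1, 2, 3, 4, 5, 7, 8, 9, 11}
Step 14: find(3) -> no change; set of 3 is {0, 1, 2, 3, 4, 5, 7, 8, 9, 11}
Component of 2: {0, 1, 2, 3, 4, 5, 7, 8, 9, 11}

Answer: 0, 1, 2, 3, 4, 5, 7, 8, 9, 11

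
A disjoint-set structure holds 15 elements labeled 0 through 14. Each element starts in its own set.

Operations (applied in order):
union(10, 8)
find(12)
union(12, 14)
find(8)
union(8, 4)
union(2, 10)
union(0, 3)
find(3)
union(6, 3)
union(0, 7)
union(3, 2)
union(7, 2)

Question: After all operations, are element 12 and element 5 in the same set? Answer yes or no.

Answer: no

Derivation:
Step 1: union(10, 8) -> merged; set of 10 now {8, 10}
Step 2: find(12) -> no change; set of 12 is {12}
Step 3: union(12, 14) -> merged; set of 12 now {12, 14}
Step 4: find(8) -> no change; set of 8 is {8, 10}
Step 5: union(8, 4) -> merged; set of 8 now {4, 8, 10}
Step 6: union(2, 10) -> merged; set of 2 now {2, 4, 8, 10}
Step 7: union(0, 3) -> merged; set of 0 now {0, 3}
Step 8: find(3) -> no change; set of 3 is {0, 3}
Step 9: union(6, 3) -> merged; set of 6 now {0, 3, 6}
Step 10: union(0, 7) -> merged; set of 0 now {0, 3, 6, 7}
Step 11: union(3, 2) -> merged; set of 3 now {0, 2, 3, 4, 6, 7, 8, 10}
Step 12: union(7, 2) -> already same set; set of 7 now {0, 2, 3, 4, 6, 7, 8, 10}
Set of 12: {12, 14}; 5 is not a member.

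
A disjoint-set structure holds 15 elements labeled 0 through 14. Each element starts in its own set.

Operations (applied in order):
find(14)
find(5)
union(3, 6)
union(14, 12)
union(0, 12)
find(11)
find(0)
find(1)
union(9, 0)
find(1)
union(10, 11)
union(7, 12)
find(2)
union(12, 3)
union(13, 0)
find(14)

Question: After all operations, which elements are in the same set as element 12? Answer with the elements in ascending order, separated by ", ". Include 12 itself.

Step 1: find(14) -> no change; set of 14 is {14}
Step 2: find(5) -> no change; set of 5 is {5}
Step 3: union(3, 6) -> merged; set of 3 now {3, 6}
Step 4: union(14, 12) -> merged; set of 14 now {12, 14}
Step 5: union(0, 12) -> merged; set of 0 now {0, 12, 14}
Step 6: find(11) -> no change; set of 11 is {11}
Step 7: find(0) -> no change; set of 0 is {0, 12, 14}
Step 8: find(1) -> no change; set of 1 is {1}
Step 9: union(9, 0) -> merged; set of 9 now {0, 9, 12, 14}
Step 10: find(1) -> no change; set of 1 is {1}
Step 11: union(10, 11) -> merged; set of 10 now {10, 11}
Step 12: union(7, 12) -> merged; set of 7 now {0, 7, 9, 12, 14}
Step 13: find(2) -> no change; set of 2 is {2}
Step 14: union(12, 3) -> merged; set of 12 now {0, 3, 6, 7, 9, 12, 14}
Step 15: union(13, 0) -> merged; set of 13 now {0, 3, 6, 7, 9, 12, 13, 14}
Step 16: find(14) -> no change; set of 14 is {0, 3, 6, 7, 9, 12, 13, 14}
Component of 12: {0, 3, 6, 7, 9, 12, 13, 14}

Answer: 0, 3, 6, 7, 9, 12, 13, 14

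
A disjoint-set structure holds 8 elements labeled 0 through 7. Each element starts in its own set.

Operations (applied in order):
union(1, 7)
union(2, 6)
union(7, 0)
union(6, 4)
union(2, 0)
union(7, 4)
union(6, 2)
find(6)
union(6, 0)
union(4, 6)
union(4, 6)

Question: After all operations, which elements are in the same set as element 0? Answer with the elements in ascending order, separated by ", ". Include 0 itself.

Answer: 0, 1, 2, 4, 6, 7

Derivation:
Step 1: union(1, 7) -> merged; set of 1 now {1, 7}
Step 2: union(2, 6) -> merged; set of 2 now {2, 6}
Step 3: union(7, 0) -> merged; set of 7 now {0, 1, 7}
Step 4: union(6, 4) -> merged; set of 6 now {2, 4, 6}
Step 5: union(2, 0) -> merged; set of 2 now {0, 1, 2, 4, 6, 7}
Step 6: union(7, 4) -> already same set; set of 7 now {0, 1, 2, 4, 6, 7}
Step 7: union(6, 2) -> already same set; set of 6 now {0, 1, 2, 4, 6, 7}
Step 8: find(6) -> no change; set of 6 is {0, 1, 2, 4, 6, 7}
Step 9: union(6, 0) -> already same set; set of 6 now {0, 1, 2, 4, 6, 7}
Step 10: union(4, 6) -> already same set; set of 4 now {0, 1, 2, 4, 6, 7}
Step 11: union(4, 6) -> already same set; set of 4 now {0, 1, 2, 4, 6, 7}
Component of 0: {0, 1, 2, 4, 6, 7}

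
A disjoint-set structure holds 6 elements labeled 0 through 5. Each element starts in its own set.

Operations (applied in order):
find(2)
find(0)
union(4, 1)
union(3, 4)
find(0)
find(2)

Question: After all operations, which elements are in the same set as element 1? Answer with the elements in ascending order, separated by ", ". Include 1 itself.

Step 1: find(2) -> no change; set of 2 is {2}
Step 2: find(0) -> no change; set of 0 is {0}
Step 3: union(4, 1) -> merged; set of 4 now {1, 4}
Step 4: union(3, 4) -> merged; set of 3 now {1, 3, 4}
Step 5: find(0) -> no change; set of 0 is {0}
Step 6: find(2) -> no change; set of 2 is {2}
Component of 1: {1, 3, 4}

Answer: 1, 3, 4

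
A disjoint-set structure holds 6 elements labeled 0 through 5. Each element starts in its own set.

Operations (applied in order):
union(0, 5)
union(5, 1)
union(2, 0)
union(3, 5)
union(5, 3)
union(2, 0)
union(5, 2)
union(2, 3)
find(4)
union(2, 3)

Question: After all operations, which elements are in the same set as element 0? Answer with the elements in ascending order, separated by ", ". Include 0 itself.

Answer: 0, 1, 2, 3, 5

Derivation:
Step 1: union(0, 5) -> merged; set of 0 now {0, 5}
Step 2: union(5, 1) -> merged; set of 5 now {0, 1, 5}
Step 3: union(2, 0) -> merged; set of 2 now {0, 1, 2, 5}
Step 4: union(3, 5) -> merged; set of 3 now {0, 1, 2, 3, 5}
Step 5: union(5, 3) -> already same set; set of 5 now {0, 1, 2, 3, 5}
Step 6: union(2, 0) -> already same set; set of 2 now {0, 1, 2, 3, 5}
Step 7: union(5, 2) -> already same set; set of 5 now {0, 1, 2, 3, 5}
Step 8: union(2, 3) -> already same set; set of 2 now {0, 1, 2, 3, 5}
Step 9: find(4) -> no change; set of 4 is {4}
Step 10: union(2, 3) -> already same set; set of 2 now {0, 1, 2, 3, 5}
Component of 0: {0, 1, 2, 3, 5}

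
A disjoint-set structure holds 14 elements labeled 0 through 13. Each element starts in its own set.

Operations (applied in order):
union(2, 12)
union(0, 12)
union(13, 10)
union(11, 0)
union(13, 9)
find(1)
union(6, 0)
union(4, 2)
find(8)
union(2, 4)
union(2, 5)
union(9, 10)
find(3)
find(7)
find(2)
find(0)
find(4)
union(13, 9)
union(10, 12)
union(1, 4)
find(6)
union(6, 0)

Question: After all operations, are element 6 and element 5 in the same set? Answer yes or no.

Step 1: union(2, 12) -> merged; set of 2 now {2, 12}
Step 2: union(0, 12) -> merged; set of 0 now {0, 2, 12}
Step 3: union(13, 10) -> merged; set of 13 now {10, 13}
Step 4: union(11, 0) -> merged; set of 11 now {0, 2, 11, 12}
Step 5: union(13, 9) -> merged; set of 13 now {9, 10, 13}
Step 6: find(1) -> no change; set of 1 is {1}
Step 7: union(6, 0) -> merged; set of 6 now {0, 2, 6, 11, 12}
Step 8: union(4, 2) -> merged; set of 4 now {0, 2, 4, 6, 11, 12}
Step 9: find(8) -> no change; set of 8 is {8}
Step 10: union(2, 4) -> already same set; set of 2 now {0, 2, 4, 6, 11, 12}
Step 11: union(2, 5) -> merged; set of 2 now {0, 2, 4, 5, 6, 11, 12}
Step 12: union(9, 10) -> already same set; set of 9 now {9, 10, 13}
Step 13: find(3) -> no change; set of 3 is {3}
Step 14: find(7) -> no change; set of 7 is {7}
Step 15: find(2) -> no change; set of 2 is {0, 2, 4, 5, 6, 11, 12}
Step 16: find(0) -> no change; set of 0 is {0, 2, 4, 5, 6, 11, 12}
Step 17: find(4) -> no change; set of 4 is {0, 2, 4, 5, 6, 11, 12}
Step 18: union(13, 9) -> already same set; set of 13 now {9, 10, 13}
Step 19: union(10, 12) -> merged; set of 10 now {0, 2, 4, 5, 6, 9, 10, 11, 12, 13}
Step 20: union(1, 4) -> merged; set of 1 now {0, 1, 2, 4, 5, 6, 9, 10, 11, 12, 13}
Step 21: find(6) -> no change; set of 6 is {0, 1, 2, 4, 5, 6, 9, 10, 11, 12, 13}
Step 22: union(6, 0) -> already same set; set of 6 now {0, 1, 2, 4, 5, 6, 9, 10, 11, 12, 13}
Set of 6: {0, 1, 2, 4, 5, 6, 9, 10, 11, 12, 13}; 5 is a member.

Answer: yes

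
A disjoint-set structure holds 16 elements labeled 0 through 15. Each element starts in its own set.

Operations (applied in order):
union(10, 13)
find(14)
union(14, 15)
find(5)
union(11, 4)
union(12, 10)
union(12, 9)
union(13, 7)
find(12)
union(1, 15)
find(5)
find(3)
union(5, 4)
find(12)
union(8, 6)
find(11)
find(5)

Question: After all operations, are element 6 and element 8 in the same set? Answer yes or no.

Step 1: union(10, 13) -> merged; set of 10 now {10, 13}
Step 2: find(14) -> no change; set of 14 is {14}
Step 3: union(14, 15) -> merged; set of 14 now {14, 15}
Step 4: find(5) -> no change; set of 5 is {5}
Step 5: union(11, 4) -> merged; set of 11 now {4, 11}
Step 6: union(12, 10) -> merged; set of 12 now {10, 12, 13}
Step 7: union(12, 9) -> merged; set of 12 now {9, 10, 12, 13}
Step 8: union(13, 7) -> merged; set of 13 now {7, 9, 10, 12, 13}
Step 9: find(12) -> no change; set of 12 is {7, 9, 10, 12, 13}
Step 10: union(1, 15) -> merged; set of 1 now {1, 14, 15}
Step 11: find(5) -> no change; set of 5 is {5}
Step 12: find(3) -> no change; set of 3 is {3}
Step 13: union(5, 4) -> merged; set of 5 now {4, 5, 11}
Step 14: find(12) -> no change; set of 12 is {7, 9, 10, 12, 13}
Step 15: union(8, 6) -> merged; set of 8 now {6, 8}
Step 16: find(11) -> no change; set of 11 is {4, 5, 11}
Step 17: find(5) -> no change; set of 5 is {4, 5, 11}
Set of 6: {6, 8}; 8 is a member.

Answer: yes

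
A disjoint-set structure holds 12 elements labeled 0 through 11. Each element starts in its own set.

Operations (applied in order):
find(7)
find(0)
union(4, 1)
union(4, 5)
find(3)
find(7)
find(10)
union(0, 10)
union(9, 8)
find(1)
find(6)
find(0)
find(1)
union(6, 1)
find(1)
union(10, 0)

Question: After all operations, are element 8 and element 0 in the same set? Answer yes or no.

Answer: no

Derivation:
Step 1: find(7) -> no change; set of 7 is {7}
Step 2: find(0) -> no change; set of 0 is {0}
Step 3: union(4, 1) -> merged; set of 4 now {1, 4}
Step 4: union(4, 5) -> merged; set of 4 now {1, 4, 5}
Step 5: find(3) -> no change; set of 3 is {3}
Step 6: find(7) -> no change; set of 7 is {7}
Step 7: find(10) -> no change; set of 10 is {10}
Step 8: union(0, 10) -> merged; set of 0 now {0, 10}
Step 9: union(9, 8) -> merged; set of 9 now {8, 9}
Step 10: find(1) -> no change; set of 1 is {1, 4, 5}
Step 11: find(6) -> no change; set of 6 is {6}
Step 12: find(0) -> no change; set of 0 is {0, 10}
Step 13: find(1) -> no change; set of 1 is {1, 4, 5}
Step 14: union(6, 1) -> merged; set of 6 now {1, 4, 5, 6}
Step 15: find(1) -> no change; set of 1 is {1, 4, 5, 6}
Step 16: union(10, 0) -> already same set; set of 10 now {0, 10}
Set of 8: {8, 9}; 0 is not a member.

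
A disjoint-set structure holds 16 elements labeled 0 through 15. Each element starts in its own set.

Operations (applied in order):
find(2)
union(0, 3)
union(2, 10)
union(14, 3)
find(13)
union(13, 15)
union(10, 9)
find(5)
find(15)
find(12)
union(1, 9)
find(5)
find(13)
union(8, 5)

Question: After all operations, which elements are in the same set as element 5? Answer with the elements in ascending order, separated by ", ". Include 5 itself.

Step 1: find(2) -> no change; set of 2 is {2}
Step 2: union(0, 3) -> merged; set of 0 now {0, 3}
Step 3: union(2, 10) -> merged; set of 2 now {2, 10}
Step 4: union(14, 3) -> merged; set of 14 now {0, 3, 14}
Step 5: find(13) -> no change; set of 13 is {13}
Step 6: union(13, 15) -> merged; set of 13 now {13, 15}
Step 7: union(10, 9) -> merged; set of 10 now {2, 9, 10}
Step 8: find(5) -> no change; set of 5 is {5}
Step 9: find(15) -> no change; set of 15 is {13, 15}
Step 10: find(12) -> no change; set of 12 is {12}
Step 11: union(1, 9) -> merged; set of 1 now {1, 2, 9, 10}
Step 12: find(5) -> no change; set of 5 is {5}
Step 13: find(13) -> no change; set of 13 is {13, 15}
Step 14: union(8, 5) -> merged; set of 8 now {5, 8}
Component of 5: {5, 8}

Answer: 5, 8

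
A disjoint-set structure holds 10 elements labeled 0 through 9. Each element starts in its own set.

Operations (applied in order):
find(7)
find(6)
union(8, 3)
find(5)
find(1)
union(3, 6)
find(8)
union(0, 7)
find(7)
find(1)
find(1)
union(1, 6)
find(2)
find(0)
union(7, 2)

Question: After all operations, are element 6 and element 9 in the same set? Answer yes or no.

Answer: no

Derivation:
Step 1: find(7) -> no change; set of 7 is {7}
Step 2: find(6) -> no change; set of 6 is {6}
Step 3: union(8, 3) -> merged; set of 8 now {3, 8}
Step 4: find(5) -> no change; set of 5 is {5}
Step 5: find(1) -> no change; set of 1 is {1}
Step 6: union(3, 6) -> merged; set of 3 now {3, 6, 8}
Step 7: find(8) -> no change; set of 8 is {3, 6, 8}
Step 8: union(0, 7) -> merged; set of 0 now {0, 7}
Step 9: find(7) -> no change; set of 7 is {0, 7}
Step 10: find(1) -> no change; set of 1 is {1}
Step 11: find(1) -> no change; set of 1 is {1}
Step 12: union(1, 6) -> merged; set of 1 now {1, 3, 6, 8}
Step 13: find(2) -> no change; set of 2 is {2}
Step 14: find(0) -> no change; set of 0 is {0, 7}
Step 15: union(7, 2) -> merged; set of 7 now {0, 2, 7}
Set of 6: {1, 3, 6, 8}; 9 is not a member.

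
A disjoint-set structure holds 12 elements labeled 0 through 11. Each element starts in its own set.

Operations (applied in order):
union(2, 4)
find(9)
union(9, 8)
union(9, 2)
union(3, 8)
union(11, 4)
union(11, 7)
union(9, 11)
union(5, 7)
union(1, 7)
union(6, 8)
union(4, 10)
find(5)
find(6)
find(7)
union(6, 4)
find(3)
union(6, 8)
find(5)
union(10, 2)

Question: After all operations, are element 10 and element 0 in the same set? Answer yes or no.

Answer: no

Derivation:
Step 1: union(2, 4) -> merged; set of 2 now {2, 4}
Step 2: find(9) -> no change; set of 9 is {9}
Step 3: union(9, 8) -> merged; set of 9 now {8, 9}
Step 4: union(9, 2) -> merged; set of 9 now {2, 4, 8, 9}
Step 5: union(3, 8) -> merged; set of 3 now {2, 3, 4, 8, 9}
Step 6: union(11, 4) -> merged; set of 11 now {2, 3, 4, 8, 9, 11}
Step 7: union(11, 7) -> merged; set of 11 now {2, 3, 4, 7, 8, 9, 11}
Step 8: union(9, 11) -> already same set; set of 9 now {2, 3, 4, 7, 8, 9, 11}
Step 9: union(5, 7) -> merged; set of 5 now {2, 3, 4, 5, 7, 8, 9, 11}
Step 10: union(1, 7) -> merged; set of 1 now {1, 2, 3, 4, 5, 7, 8, 9, 11}
Step 11: union(6, 8) -> merged; set of 6 now {1, 2, 3, 4, 5, 6, 7, 8, 9, 11}
Step 12: union(4, 10) -> merged; set of 4 now {1, 2, 3, 4, 5, 6, 7, 8, 9, 10, 11}
Step 13: find(5) -> no change; set of 5 is {1, 2, 3, 4, 5, 6, 7, 8, 9, 10, 11}
Step 14: find(6) -> no change; set of 6 is {1, 2, 3, 4, 5, 6, 7, 8, 9, 10, 11}
Step 15: find(7) -> no change; set of 7 is {1, 2, 3, 4, 5, 6, 7, 8, 9, 10, 11}
Step 16: union(6, 4) -> already same set; set of 6 now {1, 2, 3, 4, 5, 6, 7, 8, 9, 10, 11}
Step 17: find(3) -> no change; set of 3 is {1, 2, 3, 4, 5, 6, 7, 8, 9, 10, 11}
Step 18: union(6, 8) -> already same set; set of 6 now {1, 2, 3, 4, 5, 6, 7, 8, 9, 10, 11}
Step 19: find(5) -> no change; set of 5 is {1, 2, 3, 4, 5, 6, 7, 8, 9, 10, 11}
Step 20: union(10, 2) -> already same set; set of 10 now {1, 2, 3, 4, 5, 6, 7, 8, 9, 10, 11}
Set of 10: {1, 2, 3, 4, 5, 6, 7, 8, 9, 10, 11}; 0 is not a member.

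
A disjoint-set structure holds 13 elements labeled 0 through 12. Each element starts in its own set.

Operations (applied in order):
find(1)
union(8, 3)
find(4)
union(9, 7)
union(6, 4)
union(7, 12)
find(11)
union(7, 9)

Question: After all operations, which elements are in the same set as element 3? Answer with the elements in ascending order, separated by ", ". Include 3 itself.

Answer: 3, 8

Derivation:
Step 1: find(1) -> no change; set of 1 is {1}
Step 2: union(8, 3) -> merged; set of 8 now {3, 8}
Step 3: find(4) -> no change; set of 4 is {4}
Step 4: union(9, 7) -> merged; set of 9 now {7, 9}
Step 5: union(6, 4) -> merged; set of 6 now {4, 6}
Step 6: union(7, 12) -> merged; set of 7 now {7, 9, 12}
Step 7: find(11) -> no change; set of 11 is {11}
Step 8: union(7, 9) -> already same set; set of 7 now {7, 9, 12}
Component of 3: {3, 8}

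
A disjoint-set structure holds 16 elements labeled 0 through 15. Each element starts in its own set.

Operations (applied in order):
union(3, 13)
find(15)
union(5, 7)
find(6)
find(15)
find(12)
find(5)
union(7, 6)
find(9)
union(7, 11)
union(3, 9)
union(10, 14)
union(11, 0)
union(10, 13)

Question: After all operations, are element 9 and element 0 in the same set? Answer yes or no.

Answer: no

Derivation:
Step 1: union(3, 13) -> merged; set of 3 now {3, 13}
Step 2: find(15) -> no change; set of 15 is {15}
Step 3: union(5, 7) -> merged; set of 5 now {5, 7}
Step 4: find(6) -> no change; set of 6 is {6}
Step 5: find(15) -> no change; set of 15 is {15}
Step 6: find(12) -> no change; set of 12 is {12}
Step 7: find(5) -> no change; set of 5 is {5, 7}
Step 8: union(7, 6) -> merged; set of 7 now {5, 6, 7}
Step 9: find(9) -> no change; set of 9 is {9}
Step 10: union(7, 11) -> merged; set of 7 now {5, 6, 7, 11}
Step 11: union(3, 9) -> merged; set of 3 now {3, 9, 13}
Step 12: union(10, 14) -> merged; set of 10 now {10, 14}
Step 13: union(11, 0) -> merged; set of 11 now {0, 5, 6, 7, 11}
Step 14: union(10, 13) -> merged; set of 10 now {3, 9, 10, 13, 14}
Set of 9: {3, 9, 10, 13, 14}; 0 is not a member.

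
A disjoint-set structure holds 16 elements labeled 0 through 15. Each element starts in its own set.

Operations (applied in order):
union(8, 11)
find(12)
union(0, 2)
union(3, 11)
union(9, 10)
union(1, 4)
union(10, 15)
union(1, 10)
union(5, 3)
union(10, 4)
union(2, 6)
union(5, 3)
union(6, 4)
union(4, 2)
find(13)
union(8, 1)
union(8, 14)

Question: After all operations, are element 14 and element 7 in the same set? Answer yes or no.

Step 1: union(8, 11) -> merged; set of 8 now {8, 11}
Step 2: find(12) -> no change; set of 12 is {12}
Step 3: union(0, 2) -> merged; set of 0 now {0, 2}
Step 4: union(3, 11) -> merged; set of 3 now {3, 8, 11}
Step 5: union(9, 10) -> merged; set of 9 now {9, 10}
Step 6: union(1, 4) -> merged; set of 1 now {1, 4}
Step 7: union(10, 15) -> merged; set of 10 now {9, 10, 15}
Step 8: union(1, 10) -> merged; set of 1 now {1, 4, 9, 10, 15}
Step 9: union(5, 3) -> merged; set of 5 now {3, 5, 8, 11}
Step 10: union(10, 4) -> already same set; set of 10 now {1, 4, 9, 10, 15}
Step 11: union(2, 6) -> merged; set of 2 now {0, 2, 6}
Step 12: union(5, 3) -> already same set; set of 5 now {3, 5, 8, 11}
Step 13: union(6, 4) -> merged; set of 6 now {0, 1, 2, 4, 6, 9, 10, 15}
Step 14: union(4, 2) -> already same set; set of 4 now {0, 1, 2, 4, 6, 9, 10, 15}
Step 15: find(13) -> no change; set of 13 is {13}
Step 16: union(8, 1) -> merged; set of 8 now {0, 1, 2, 3, 4, 5, 6, 8, 9, 10, 11, 15}
Step 17: union(8, 14) -> merged; set of 8 now {0, 1, 2, 3, 4, 5, 6, 8, 9, 10, 11, 14, 15}
Set of 14: {0, 1, 2, 3, 4, 5, 6, 8, 9, 10, 11, 14, 15}; 7 is not a member.

Answer: no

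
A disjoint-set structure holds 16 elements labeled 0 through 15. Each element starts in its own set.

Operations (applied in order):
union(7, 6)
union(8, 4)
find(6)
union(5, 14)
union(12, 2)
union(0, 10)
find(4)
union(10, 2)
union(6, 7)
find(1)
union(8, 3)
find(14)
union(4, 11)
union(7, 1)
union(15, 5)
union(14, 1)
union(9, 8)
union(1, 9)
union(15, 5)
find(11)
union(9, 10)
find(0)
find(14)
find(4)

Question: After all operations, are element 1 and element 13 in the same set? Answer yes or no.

Step 1: union(7, 6) -> merged; set of 7 now {6, 7}
Step 2: union(8, 4) -> merged; set of 8 now {4, 8}
Step 3: find(6) -> no change; set of 6 is {6, 7}
Step 4: union(5, 14) -> merged; set of 5 now {5, 14}
Step 5: union(12, 2) -> merged; set of 12 now {2, 12}
Step 6: union(0, 10) -> merged; set of 0 now {0, 10}
Step 7: find(4) -> no change; set of 4 is {4, 8}
Step 8: union(10, 2) -> merged; set of 10 now {0, 2, 10, 12}
Step 9: union(6, 7) -> already same set; set of 6 now {6, 7}
Step 10: find(1) -> no change; set of 1 is {1}
Step 11: union(8, 3) -> merged; set of 8 now {3, 4, 8}
Step 12: find(14) -> no change; set of 14 is {5, 14}
Step 13: union(4, 11) -> merged; set of 4 now {3, 4, 8, 11}
Step 14: union(7, 1) -> merged; set of 7 now {1, 6, 7}
Step 15: union(15, 5) -> merged; set of 15 now {5, 14, 15}
Step 16: union(14, 1) -> merged; set of 14 now {1, 5, 6, 7, 14, 15}
Step 17: union(9, 8) -> merged; set of 9 now {3, 4, 8, 9, 11}
Step 18: union(1, 9) -> merged; set of 1 now {1, 3, 4, 5, 6, 7, 8, 9, 11, 14, 15}
Step 19: union(15, 5) -> already same set; set of 15 now {1, 3, 4, 5, 6, 7, 8, 9, 11, 14, 15}
Step 20: find(11) -> no change; set of 11 is {1, 3, 4, 5, 6, 7, 8, 9, 11, 14, 15}
Step 21: union(9, 10) -> merged; set of 9 now {0, 1, 2, 3, 4, 5, 6, 7, 8, 9, 10, 11, 12, 14, 15}
Step 22: find(0) -> no change; set of 0 is {0, 1, 2, 3, 4, 5, 6, 7, 8, 9, 10, 11, 12, 14, 15}
Step 23: find(14) -> no change; set of 14 is {0, 1, 2, 3, 4, 5, 6, 7, 8, 9, 10, 11, 12, 14, 15}
Step 24: find(4) -> no change; set of 4 is {0, 1, 2, 3, 4, 5, 6, 7, 8, 9, 10, 11, 12, 14, 15}
Set of 1: {0, 1, 2, 3, 4, 5, 6, 7, 8, 9, 10, 11, 12, 14, 15}; 13 is not a member.

Answer: no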